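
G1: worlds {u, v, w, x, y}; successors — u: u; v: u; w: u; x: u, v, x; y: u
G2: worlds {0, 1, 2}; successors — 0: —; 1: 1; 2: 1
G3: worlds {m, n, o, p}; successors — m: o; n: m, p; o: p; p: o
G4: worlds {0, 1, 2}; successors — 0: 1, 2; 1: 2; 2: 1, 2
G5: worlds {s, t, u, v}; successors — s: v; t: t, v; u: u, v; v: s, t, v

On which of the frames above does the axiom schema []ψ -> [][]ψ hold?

G1, G2

This is the axiom for transitivity; its first-order frame correspondent is forall x forall y forall z (Rxy & Ryz -> Rxz).
G1: holds.
G2: holds.
G3: fails — Rop and Rpo but not Roo.
G4: fails — R12 and R21 but not R11.
G5: fails — Ruv and Rvt but not Rut.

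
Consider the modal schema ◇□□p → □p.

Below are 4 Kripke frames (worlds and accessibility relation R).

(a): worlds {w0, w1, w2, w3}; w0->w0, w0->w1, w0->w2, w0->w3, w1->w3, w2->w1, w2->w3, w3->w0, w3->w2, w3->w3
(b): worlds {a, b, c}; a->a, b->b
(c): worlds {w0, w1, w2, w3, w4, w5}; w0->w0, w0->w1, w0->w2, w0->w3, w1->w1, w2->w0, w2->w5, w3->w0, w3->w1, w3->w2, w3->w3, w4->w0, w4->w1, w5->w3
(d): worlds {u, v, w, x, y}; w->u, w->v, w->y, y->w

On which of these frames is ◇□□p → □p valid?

This is the axiom for a generalized confluence (Geach) condition; its first-order frame correspondent is ∀x ∀y ∀z ((xRy ∧ xRz) → ∃w (yR²w ∧ z = w)).
(a): fails — w0Rw1, w0Rw1 but no w with w1R²w and w1=w.
(b): ✓.
(c): fails — w0Rw1, w0Rw0 but no w with w1R²w and w0=w.
(d): fails — wRu, wRu but no t with uR²t and u=t.

(b)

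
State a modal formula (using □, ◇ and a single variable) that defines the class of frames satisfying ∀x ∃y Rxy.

The condition is seriality. The D schema □ψ → ◇ψ defines it.
Suppose □ψ→◇ψ is valid. At any x set V(ψ)=W. Then □ψ at x, so ◇ψ at x, so x has a successor.

□ψ → ◇ψ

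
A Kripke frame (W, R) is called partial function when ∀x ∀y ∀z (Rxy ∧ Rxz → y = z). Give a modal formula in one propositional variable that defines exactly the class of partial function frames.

◇p → □p

A defining formula is ◇p → □p (the CD axiom).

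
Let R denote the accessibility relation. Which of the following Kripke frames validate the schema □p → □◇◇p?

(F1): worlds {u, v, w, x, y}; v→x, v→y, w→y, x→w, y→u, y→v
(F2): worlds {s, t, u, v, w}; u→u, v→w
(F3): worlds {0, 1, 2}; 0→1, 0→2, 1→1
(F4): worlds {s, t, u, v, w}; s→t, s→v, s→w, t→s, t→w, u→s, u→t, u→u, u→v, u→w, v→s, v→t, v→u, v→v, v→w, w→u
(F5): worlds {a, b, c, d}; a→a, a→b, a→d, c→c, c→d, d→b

The schema corresponds to a generalized confluence (Geach) condition: ∀x ∀z (xRz → ∃w (xRw ∧ zR²w)).
(F1): fails — xRw but no t with xRt and wR²t.
(F2): fails — vRw but no w* with vRw* and wR²w*.
(F3): fails — 0R2 but no w with 0Rw and 2R²w.
(F4): satisfies the condition.
(F5): fails — aRb but no w with aRw and bR²w.
Valid on: (F4).

(F4)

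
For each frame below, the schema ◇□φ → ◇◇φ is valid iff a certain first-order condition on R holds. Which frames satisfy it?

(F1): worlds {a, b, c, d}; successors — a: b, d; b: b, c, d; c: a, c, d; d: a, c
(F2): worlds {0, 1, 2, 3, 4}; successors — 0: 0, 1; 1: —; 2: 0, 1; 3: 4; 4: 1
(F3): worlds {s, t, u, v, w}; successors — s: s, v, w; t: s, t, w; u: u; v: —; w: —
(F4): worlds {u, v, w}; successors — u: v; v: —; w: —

The schema corresponds to a generalized confluence (Geach) condition: ∀x ∀y (xRy → ∃w (yRw ∧ xR²w)).
(F1): holds.
(F2): fails — 0R1 but no w with 1Rw and 0R²w.
(F3): fails — sRv but no w* with vRw* and sR²w*.
(F4): fails — uRv but no t with vRt and uR²t.
Valid on: (F1).

(F1)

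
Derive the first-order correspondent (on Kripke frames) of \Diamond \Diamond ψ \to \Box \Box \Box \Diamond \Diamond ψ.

\forall x \forall y \forall z ((x R^2 y \wedge x R^3 z) \to \exists w (y = w \wedge z R^2 w))

This is a Sahlqvist (Geach-type) schema ◇^2□^0ψ → □^3◇^2ψ.
Minimal-valuation argument: fix x; take any y with xR^2y and any z with xR^3z. Set V(ψ) to the set of worlds R-reachable from y in exactly 0 steps. Then □^0ψ holds at y, so the antecedent holds at x; validity forces ◇^2ψ at z, giving a w with zR^2w and yR^0w.
First-order correspondent: \forall x \forall y \forall z ((x R^2 y \wedge x R^3 z) \to \exists w (y = w \wedge z R^2 w)).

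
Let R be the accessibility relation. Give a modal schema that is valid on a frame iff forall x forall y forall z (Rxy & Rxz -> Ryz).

◇r → □◇r

This is the Euclidean property; the standard corresponding axiom is 5: ◇r → □◇r.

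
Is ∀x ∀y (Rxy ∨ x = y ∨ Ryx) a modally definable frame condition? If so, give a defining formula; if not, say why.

Not definable by any modal formula

If a class were modally definable it would be closed under disjoint unions (Goldblatt–Thomason).
Take 2 disjoint single-world reflexive frames: each is trivially connected, but their disjoint union has 2 worlds with no edge between distinct components, so it is not connected.
Hence connectedness of R is not modally definable.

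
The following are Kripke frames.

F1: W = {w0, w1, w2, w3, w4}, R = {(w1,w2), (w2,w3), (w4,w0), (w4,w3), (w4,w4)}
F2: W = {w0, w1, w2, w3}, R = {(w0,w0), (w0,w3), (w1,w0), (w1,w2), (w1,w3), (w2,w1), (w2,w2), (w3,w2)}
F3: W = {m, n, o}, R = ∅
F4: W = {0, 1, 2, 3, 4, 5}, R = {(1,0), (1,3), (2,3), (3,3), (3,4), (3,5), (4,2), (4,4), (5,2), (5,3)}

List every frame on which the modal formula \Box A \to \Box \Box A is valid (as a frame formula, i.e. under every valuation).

F3

This is the axiom for transitivity; its first-order frame correspondent is \forall x \forall y \forall z (Rxy \wedge Ryz \to Rxz).
F1: fails — Rw1w2 and Rw2w3 but not Rw1w3.
F2: fails — Rw1w2 and Rw2w1 but not Rw1w1.
F3: satisfies the condition.
F4: fails — R34 and R42 but not R32.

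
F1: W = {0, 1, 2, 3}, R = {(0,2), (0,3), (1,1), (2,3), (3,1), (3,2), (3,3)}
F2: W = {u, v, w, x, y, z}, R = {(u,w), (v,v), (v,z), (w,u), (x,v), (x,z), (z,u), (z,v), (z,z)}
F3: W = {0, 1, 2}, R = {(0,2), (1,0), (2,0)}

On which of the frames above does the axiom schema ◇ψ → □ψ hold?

F3

Frame correspondent (Sahlqvist): ∀x ∀y ∀z (Rxy ∧ Rxz → y = z) — i.e. partial functionality.
F1: fails — 0 sees both 2 and 3.
F2: fails — v sees both v and z.
F3: satisfies the condition.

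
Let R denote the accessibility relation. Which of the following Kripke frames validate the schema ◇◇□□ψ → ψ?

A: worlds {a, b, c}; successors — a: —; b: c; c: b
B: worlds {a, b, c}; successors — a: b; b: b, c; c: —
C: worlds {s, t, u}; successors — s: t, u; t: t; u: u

The schema corresponds to a generalized confluence (Geach) condition: ∀x ∀y (xR²y → ∃w (yR²w ∧ x = w)).
A: ✓.
B: fails — aR²b but no w with bR²w and a=w.
C: fails — sR²t but no w with tR²w and s=w.
Valid on: A.

A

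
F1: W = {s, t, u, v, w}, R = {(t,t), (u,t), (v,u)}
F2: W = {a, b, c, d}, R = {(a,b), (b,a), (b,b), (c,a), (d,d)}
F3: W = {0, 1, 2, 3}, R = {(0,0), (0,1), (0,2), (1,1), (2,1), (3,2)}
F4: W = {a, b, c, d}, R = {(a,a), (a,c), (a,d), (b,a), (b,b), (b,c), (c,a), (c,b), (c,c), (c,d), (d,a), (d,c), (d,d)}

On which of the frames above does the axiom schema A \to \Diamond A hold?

The schema corresponds to reflexivity: \forall x Rxx.
F1: fails — world s does not see itself.
F2: fails — world a does not see itself.
F3: fails — world 2 does not see itself.
F4: holds.
Valid on: F4.

F4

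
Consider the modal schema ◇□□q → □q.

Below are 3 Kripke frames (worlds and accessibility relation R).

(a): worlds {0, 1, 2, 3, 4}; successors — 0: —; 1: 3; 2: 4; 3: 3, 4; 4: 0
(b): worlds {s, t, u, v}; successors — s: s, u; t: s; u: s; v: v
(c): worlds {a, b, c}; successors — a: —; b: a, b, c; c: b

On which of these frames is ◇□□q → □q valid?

(b)

The schema corresponds to a generalized confluence (Geach) condition: ∀x ∀y ∀z ((xRy ∧ xRz) → ∃w (yR²w ∧ z = w)).
(a): fails — 2R4, 2R4 but no w with 4R²w and 4=w.
(b): satisfies the condition.
(c): fails — bRa, bRa but no w with aR²w and a=w.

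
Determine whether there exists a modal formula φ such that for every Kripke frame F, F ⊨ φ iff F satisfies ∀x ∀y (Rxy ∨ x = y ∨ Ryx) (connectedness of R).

Any modally definable frame class is closed under disjoint unions.
Take 3 disjoint single-world reflexive frames: each is trivially connected, but their disjoint union has 3 worlds with no edge between distinct components, so it is not connected.
So the class is not modally definable.

No — not modally definable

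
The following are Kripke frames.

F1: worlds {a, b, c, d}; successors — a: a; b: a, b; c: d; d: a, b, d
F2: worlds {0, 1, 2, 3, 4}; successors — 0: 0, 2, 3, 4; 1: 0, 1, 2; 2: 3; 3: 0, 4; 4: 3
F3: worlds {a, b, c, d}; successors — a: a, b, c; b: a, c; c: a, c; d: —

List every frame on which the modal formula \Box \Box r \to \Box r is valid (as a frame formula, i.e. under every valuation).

F1, F3

This is the axiom for density; its first-order frame correspondent is \forall x \forall y (Rxy \to \exists z (Rxz \wedge Rzy)).
F1: condition met.
F2: fails — R23 but no z with R2z and Rz3.
F3: condition met.
Valid on: F1, F3.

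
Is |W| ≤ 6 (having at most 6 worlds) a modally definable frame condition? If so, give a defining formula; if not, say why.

Any modally definable frame class is closed under disjoint unions.
Any modal formula valid on each of 7 disjoint one-world frames is valid on their disjoint union (validity is preserved under disjoint unions). Each one-world frame has |W|=1≤6, but the union has |W|=7.
So the class is not modally definable.

No — not modally definable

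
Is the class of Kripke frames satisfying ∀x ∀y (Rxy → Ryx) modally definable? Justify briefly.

Yes — defined by q → □◇q

The condition is symmetry. A defining modal formula is q → □◇q.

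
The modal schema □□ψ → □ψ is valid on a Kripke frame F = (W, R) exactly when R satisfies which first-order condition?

Suppose □□ψ→□ψ is valid. Take Rxy and set V(ψ)={w : xR²w}. Then □□ψ at x, so □ψ at x, so ψ at y, i.e. ∃z(Rxz∧Rzy).
Conversely, on a frame with density the schema holds at every world under every valuation.
So the correspondent is density.

Density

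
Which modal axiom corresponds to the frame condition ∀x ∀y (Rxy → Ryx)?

s → □◇s

A defining formula is s → □◇s (the B axiom).
Suppose s→□◇s is valid. Take Rxy and set V(s)={x}. Then s at x, so □◇s at x, so ◇s at y, so some z with Ryz has s; z=x, i.e. Ryx.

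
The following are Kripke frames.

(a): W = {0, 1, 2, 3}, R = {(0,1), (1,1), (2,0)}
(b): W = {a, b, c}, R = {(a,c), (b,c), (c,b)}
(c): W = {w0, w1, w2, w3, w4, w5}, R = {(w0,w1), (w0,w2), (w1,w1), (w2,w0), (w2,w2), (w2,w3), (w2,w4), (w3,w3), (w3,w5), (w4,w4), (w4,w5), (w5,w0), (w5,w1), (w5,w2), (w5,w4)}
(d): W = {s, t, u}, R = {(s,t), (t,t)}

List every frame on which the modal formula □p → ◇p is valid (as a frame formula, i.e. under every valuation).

(b), (c)

Frame correspondent (Sahlqvist): ∀x ∃y Rxy — i.e. seriality.
(a): fails — world 3 has no successor.
(b): ✓.
(c): ✓.
(d): fails — world u has no successor.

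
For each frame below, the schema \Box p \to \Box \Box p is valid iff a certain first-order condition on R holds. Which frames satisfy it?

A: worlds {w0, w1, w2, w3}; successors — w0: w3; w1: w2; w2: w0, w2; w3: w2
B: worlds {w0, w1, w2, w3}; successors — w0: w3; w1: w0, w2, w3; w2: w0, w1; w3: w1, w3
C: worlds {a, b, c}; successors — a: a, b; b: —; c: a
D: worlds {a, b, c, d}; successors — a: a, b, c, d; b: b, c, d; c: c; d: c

D

This is the axiom for transitivity; its first-order frame correspondent is \forall x \forall y \forall z (Rxy \wedge Ryz \to Rxz).
A: fails — Rw1w2 and Rw2w0 but not Rw1w0.
B: fails — Rw1w2 and Rw2w1 but not Rw1w1.
C: fails — Rca and Rab but not Rcb.
D: holds.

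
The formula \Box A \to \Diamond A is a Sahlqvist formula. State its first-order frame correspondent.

Suppose □A→◇A is valid. At any x set V(A)=W. Then □A at x, so ◇A at x, so x has a successor.

seriality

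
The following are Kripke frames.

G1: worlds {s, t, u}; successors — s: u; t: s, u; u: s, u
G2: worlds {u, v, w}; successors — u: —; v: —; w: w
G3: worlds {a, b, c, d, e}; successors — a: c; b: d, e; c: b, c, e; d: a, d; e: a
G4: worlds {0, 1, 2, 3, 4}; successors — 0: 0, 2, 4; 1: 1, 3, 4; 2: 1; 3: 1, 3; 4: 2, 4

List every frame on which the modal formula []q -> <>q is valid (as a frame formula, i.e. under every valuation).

G1, G3, G4

The schema corresponds to seriality: forall x exists y Rxy.
G1: satisfies the condition.
G2: fails — world u has no successor.
G3: satisfies the condition.
G4: satisfies the condition.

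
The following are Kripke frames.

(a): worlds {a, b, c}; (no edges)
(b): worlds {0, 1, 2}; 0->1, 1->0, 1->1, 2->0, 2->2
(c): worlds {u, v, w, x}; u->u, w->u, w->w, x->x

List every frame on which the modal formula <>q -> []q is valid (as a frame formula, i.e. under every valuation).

This is the axiom for partial functionality; its first-order frame correspondent is forall x forall y forall z (Rxy & Rxz -> y = z).
(a): ✓.
(b): fails — 1 sees both 0 and 1.
(c): fails — w sees both u and w.

(a)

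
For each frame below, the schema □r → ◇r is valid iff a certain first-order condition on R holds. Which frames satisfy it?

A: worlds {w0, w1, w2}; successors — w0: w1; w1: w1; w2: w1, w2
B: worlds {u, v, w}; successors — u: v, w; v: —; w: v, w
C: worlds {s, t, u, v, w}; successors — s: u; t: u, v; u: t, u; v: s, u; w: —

This is the axiom for seriality; its first-order frame correspondent is ∀x ∃y Rxy.
A: holds.
B: fails — world v has no successor.
C: fails — world w has no successor.

A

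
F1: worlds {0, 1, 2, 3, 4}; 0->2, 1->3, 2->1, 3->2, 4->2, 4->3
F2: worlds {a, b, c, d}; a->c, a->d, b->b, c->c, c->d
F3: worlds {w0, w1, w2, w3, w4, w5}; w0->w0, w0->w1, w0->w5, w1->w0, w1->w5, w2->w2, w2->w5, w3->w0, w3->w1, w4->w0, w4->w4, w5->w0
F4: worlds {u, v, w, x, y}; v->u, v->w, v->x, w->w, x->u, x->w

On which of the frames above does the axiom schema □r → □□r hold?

F2, F4

The schema corresponds to transitivity: ∀x ∀y ∀z (Rxy ∧ Ryz → Rxz).
F1: fails — R32 and R21 but not R31.
F2: ✓.
F3: fails — Rw1w0 and Rw0w1 but not Rw1w1.
F4: ✓.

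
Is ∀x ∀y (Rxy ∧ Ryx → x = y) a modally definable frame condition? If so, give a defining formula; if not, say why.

Modal frame validity is preserved under surjective bounded morphisms.
The 4-cycle (worlds s,t,u,v with s→t→u→v→s) is antisymmetric. Sending even-indexed worlds to s and odd-indexed worlds to t is a surjective bounded morphism onto the two-world frame with s↔t, which is not antisymmetric.
So the class is not modally definable.

No — not modally definable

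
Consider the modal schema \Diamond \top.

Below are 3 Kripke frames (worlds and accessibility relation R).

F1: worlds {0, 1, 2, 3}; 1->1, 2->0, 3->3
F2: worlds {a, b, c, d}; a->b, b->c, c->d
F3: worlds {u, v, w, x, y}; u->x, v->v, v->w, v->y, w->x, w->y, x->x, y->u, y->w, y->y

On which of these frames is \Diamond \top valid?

Frame correspondent (Sahlqvist): \forall x \exists y Rxy — i.e. seriality.
F1: fails — world 0 has no successor.
F2: fails — world d has no successor.
F3: condition met.

F3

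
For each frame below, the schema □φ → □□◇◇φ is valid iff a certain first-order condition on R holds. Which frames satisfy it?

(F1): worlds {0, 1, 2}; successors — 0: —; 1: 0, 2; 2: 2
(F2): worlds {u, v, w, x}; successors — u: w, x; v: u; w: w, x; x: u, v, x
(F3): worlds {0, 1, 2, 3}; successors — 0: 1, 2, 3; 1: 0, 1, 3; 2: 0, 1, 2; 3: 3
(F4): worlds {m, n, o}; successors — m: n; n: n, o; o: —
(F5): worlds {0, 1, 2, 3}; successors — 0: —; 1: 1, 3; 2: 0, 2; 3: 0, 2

(F1), (F2)

This is the axiom for a generalized confluence (Geach) condition; its first-order frame correspondent is ∀x ∀z (xR²z → ∃w (xRw ∧ zR²w)).
(F1): satisfies the condition.
(F2): satisfies the condition.
(F3): fails — 2R²3 but no w with 2Rw and 3R²w.
(F4): fails — mR²o but no w with mRw and oR²w.
(F5): fails — 1R²0 but no w with 1Rw and 0R²w.
Valid on: (F1), (F2).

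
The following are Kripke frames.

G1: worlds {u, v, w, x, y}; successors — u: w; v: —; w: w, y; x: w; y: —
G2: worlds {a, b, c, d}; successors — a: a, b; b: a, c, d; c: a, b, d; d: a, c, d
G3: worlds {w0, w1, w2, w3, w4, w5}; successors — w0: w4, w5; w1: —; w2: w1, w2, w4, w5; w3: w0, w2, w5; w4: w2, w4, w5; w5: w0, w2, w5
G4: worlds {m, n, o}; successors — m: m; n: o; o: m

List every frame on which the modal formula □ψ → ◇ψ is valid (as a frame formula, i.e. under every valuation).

G2, G4

Frame correspondent (Sahlqvist): ∀x ∃y Rxy — i.e. seriality.
G1: fails — world v has no successor.
G2: condition met.
G3: fails — world w1 has no successor.
G4: condition met.
Valid on: G2, G4.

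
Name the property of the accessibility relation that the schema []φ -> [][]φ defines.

This schema is the 4 axiom.
Its frame correspondent is transitivity — forall x forall y forall z (Rxy & Ryz -> Rxz).

Transitivity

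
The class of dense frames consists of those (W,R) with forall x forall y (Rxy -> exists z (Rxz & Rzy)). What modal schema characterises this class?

This is density; the standard corresponding axiom is C4: □□s → □s.
Suppose □□s→□s is valid. Take Rxy and set V(s)={w : xR²w}. Then □□s at x, so □s at x, so s at y, i.e. ∃z(Rxz∧Rzy).

□□s → □s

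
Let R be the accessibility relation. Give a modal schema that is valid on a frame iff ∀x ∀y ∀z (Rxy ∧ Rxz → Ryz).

A defining formula is ◇r → □◇r (the 5 axiom).
Suppose ◇r→□◇r is valid. Take Rxy, Rxz and set V(r)={y}. Then ◇r at x, so □◇r at x, so ◇r at z, so some w with Rzw has r; w=y, i.e. Rzy. By symmetry of the argument, Ryz.

◇r → □◇r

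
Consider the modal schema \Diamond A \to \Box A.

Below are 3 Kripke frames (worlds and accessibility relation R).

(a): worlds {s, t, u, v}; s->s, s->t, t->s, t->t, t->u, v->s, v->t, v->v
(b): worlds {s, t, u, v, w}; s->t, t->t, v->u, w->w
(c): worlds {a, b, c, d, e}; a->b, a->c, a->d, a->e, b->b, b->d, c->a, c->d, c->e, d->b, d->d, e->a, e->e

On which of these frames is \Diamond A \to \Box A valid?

(b)

This is the axiom for partial functionality; its first-order frame correspondent is \forall x \forall y \forall z (Rxy \wedge Rxz \to y = z).
(a): fails — s sees both s and t.
(b): satisfies the condition.
(c): fails — a sees both b and c.
Valid on: (b).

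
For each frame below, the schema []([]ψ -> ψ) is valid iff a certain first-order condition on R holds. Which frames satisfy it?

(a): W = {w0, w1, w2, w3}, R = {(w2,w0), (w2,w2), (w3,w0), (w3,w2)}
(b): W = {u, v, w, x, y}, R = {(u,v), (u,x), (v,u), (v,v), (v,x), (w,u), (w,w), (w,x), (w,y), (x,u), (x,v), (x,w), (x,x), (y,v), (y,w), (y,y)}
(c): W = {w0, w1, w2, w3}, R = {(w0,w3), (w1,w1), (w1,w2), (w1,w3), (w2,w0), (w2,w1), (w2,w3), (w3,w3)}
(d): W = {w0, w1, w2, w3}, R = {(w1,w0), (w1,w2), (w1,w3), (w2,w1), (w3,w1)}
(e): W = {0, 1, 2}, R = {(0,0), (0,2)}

This is the axiom for shift-reflexivity; its first-order frame correspondent is forall x forall y (Rxy -> Ryy).
(a): fails — Rw3w0 but not Rw0w0.
(b): fails — Rwu but not Ruu.
(c): fails — Rw1w2 but not Rw2w2.
(d): fails — Rw1w2 but not Rw2w2.
(e): fails — R02 but not R22.
Valid on no frame.

none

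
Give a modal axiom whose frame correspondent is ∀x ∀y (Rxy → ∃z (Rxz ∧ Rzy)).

□□q → □q

This is density; the standard corresponding axiom is C4: □□q → □q.
Suppose □□q→□q is valid. Take Rxy and set V(q)={w : xR²w}. Then □□q at x, so □q at x, so q at y, i.e. ∃z(Rxz∧Rzy).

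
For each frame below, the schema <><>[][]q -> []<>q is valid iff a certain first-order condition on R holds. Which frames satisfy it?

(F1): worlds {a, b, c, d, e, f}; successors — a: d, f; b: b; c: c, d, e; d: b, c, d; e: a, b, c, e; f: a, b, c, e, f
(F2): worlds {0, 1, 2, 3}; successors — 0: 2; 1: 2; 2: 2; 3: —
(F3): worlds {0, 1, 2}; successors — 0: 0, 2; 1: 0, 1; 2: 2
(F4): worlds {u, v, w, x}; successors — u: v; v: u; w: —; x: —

Frame correspondent (Sahlqvist): forall x forall y forall z ((x R^2 y & xRz) -> exists w (y R^2 w & zRw)) — i.e. a generalized confluence (Geach) condition.
(F1): fails — cR²b, cRc but no w with bR²w and cRw.
(F2): condition met.
(F3): fails — 1R²2, 1R1 but no w with 2R²w and 1Rw.
(F4): condition met.
Valid on: (F2), (F4).

(F2), (F4)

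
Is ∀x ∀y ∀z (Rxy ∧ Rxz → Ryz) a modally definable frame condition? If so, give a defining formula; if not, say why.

Yes — defined by ◇q → □◇q

Yes: it is the Euclidean property, defined by the 5 schema ◇q → □◇q.
Suppose ◇q→□◇q is valid. Take Rxy, Rxz and set V(q)={y}. Then ◇q at x, so □◇q at x, so ◇q at z, so some w with Rzw has q; w=y, i.e. Rzy. By symmetry of the argument, Ryz.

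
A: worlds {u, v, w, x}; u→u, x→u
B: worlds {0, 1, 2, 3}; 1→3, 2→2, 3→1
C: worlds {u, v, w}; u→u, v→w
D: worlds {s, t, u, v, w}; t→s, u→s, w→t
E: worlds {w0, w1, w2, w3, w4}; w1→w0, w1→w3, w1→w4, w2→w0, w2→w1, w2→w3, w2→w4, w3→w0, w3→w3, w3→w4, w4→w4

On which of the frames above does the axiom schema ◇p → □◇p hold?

A

This is the axiom for the Euclidean property; its first-order frame correspondent is ∀x ∀y ∀z (Rxy ∧ Rxz → Ryz).
A: condition met.
B: fails — R13 and R13 but not R33.
C: fails — Rvw and Rvw but not Rww.
D: fails — Rts and Rts but not Rss.
E: fails — Rw1w0 and Rw1w0 but not Rw0w0.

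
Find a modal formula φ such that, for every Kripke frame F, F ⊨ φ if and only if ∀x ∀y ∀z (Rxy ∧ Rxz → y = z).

◇p → □p

The condition is partial functionality. The CD schema ◇p → □p defines it.
Suppose ◇p→□p is valid. Take Rxy, Rxz and set V(p)={y}. Then ◇p at x, so □p at x, so p at z, i.e. z=y.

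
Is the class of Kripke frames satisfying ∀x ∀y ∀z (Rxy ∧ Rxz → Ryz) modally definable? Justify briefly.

Definable; ◇r → □◇r defines it

Yes: it is the Euclidean property, defined by the 5 schema ◇r → □◇r.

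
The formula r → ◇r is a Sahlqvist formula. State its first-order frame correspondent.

Replacing r by ¬r and contraposing gives the equivalent schema □r → r.
Suppose □r→r is valid. At any x set V(r)={w : Rxw}. Then □r holds at x, so r holds at x, i.e. Rxx.
The converse is a direct semantic check.
So the correspondent is reflexivity.

Reflexivity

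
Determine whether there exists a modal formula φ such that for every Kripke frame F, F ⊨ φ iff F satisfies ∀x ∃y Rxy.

This is a Sahlqvist condition; the D axiom □r → ◇r defines it.

Yes, by □r → ◇r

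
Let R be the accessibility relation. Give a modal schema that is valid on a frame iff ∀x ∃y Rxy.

□r → ◇r

This is seriality; the standard corresponding axiom is D: □r → ◇r.
Suppose □r→◇r is valid. At any x set V(r)=W. Then □r at x, so ◇r at x, so x has a successor.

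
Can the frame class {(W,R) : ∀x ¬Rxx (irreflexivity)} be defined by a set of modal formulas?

If a class were modally definable it would be closed under surjective bounded morphisms (Goldblatt–Thomason).
The 5-cycle (worlds s,t,u,v,w with s→t→u→v→w→s) is irreflexive, and the map sending every world to a single reflexive point • is a surjective bounded morphism (forth: every edge maps to (•,•); back: every world has a successor). So any modal formula valid on the 5-cycle is also valid on the reflexive point, which is not irreflexive.
Hence irreflexivity is not modally definable.

No — not modally definable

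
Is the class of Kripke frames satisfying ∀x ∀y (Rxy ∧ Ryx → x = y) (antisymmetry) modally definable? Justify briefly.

No

If a class were modally definable it would be closed under surjective bounded morphisms (Goldblatt–Thomason).
The 6-cycle (worlds 0,1,2,3,4,5 with 0→1→2→3→4→5→0) is antisymmetric. Sending even-indexed worlds to s and odd-indexed worlds to t is a surjective bounded morphism onto the two-world frame with s↔t, which is not antisymmetric.
Hence antisymmetry is not modally definable.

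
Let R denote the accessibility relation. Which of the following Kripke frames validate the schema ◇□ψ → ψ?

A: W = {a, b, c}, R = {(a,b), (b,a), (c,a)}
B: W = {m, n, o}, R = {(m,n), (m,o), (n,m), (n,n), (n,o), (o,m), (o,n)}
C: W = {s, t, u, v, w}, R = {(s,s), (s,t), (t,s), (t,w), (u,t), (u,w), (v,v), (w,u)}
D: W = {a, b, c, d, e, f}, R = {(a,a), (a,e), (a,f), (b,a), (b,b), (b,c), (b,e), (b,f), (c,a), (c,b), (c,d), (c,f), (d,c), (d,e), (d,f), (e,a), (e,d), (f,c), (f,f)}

B

The schema corresponds to symmetry: ∀x ∀y (Rxy → Ryx).
A: fails — Rca but not Rac.
B: holds.
C: fails — Rut but not Rtu.
D: fails — Rdf but not Rfd.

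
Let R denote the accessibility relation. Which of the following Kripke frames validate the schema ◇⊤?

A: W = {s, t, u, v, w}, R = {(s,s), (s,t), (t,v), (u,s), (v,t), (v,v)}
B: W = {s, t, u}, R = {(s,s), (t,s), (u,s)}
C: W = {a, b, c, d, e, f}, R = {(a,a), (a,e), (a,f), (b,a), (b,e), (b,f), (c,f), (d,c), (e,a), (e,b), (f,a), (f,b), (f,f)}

B, C

Frame correspondent (Sahlqvist): ∀x ∃y Rxy — i.e. seriality.
A: fails — world w has no successor.
B: satisfies the condition.
C: satisfies the condition.
Valid on: B, C.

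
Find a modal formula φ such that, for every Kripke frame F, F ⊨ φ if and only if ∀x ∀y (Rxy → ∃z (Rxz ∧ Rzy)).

□□s → □s

This is density; the standard corresponding axiom is C4: □□s → □s.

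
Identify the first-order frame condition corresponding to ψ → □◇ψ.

symmetry

This schema is the B axiom.
Its frame correspondent is symmetry — ∀x ∀y (Rxy → Ryx).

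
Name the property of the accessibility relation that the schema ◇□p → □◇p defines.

Suppose ◇□p→□◇p is valid. Take Rxy, Rxz and set V(p)={w : Ryw}. Then □p at y so ◇□p at x, so □◇p at x, so ◇p at z, giving w with Rzw and Ryw.

convergence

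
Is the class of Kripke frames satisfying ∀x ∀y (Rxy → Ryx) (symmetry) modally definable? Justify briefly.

Yes, by r → □◇r

The condition is symmetry. A defining modal formula is r → □◇r.
Suppose r→□◇r is valid. Take Rxy and set V(r)={x}. Then r at x, so □◇r at x, so ◇r at y, so some z with Ryz has r; z=x, i.e. Ryx.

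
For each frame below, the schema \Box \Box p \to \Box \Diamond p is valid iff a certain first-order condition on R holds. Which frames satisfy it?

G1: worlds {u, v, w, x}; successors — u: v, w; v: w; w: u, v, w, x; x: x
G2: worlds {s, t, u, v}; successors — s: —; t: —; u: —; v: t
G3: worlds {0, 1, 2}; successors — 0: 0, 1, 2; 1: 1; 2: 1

G1, G3

This is the axiom for a generalized confluence (Geach) condition; its first-order frame correspondent is \forall x \forall z (xRz \to \exists w (x R^2 w \wedge zRw)).
G1: ✓.
G2: fails — vRt but no w with vR²w and tRw.
G3: ✓.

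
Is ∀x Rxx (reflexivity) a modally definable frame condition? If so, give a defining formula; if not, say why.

Yes: it is reflexivity, defined by the T schema □p → p.
Suppose □p→p is valid. At any x set V(p)={w : Rxw}. Then □p holds at x, so p holds at x, i.e. Rxx.

Yes — defined by □p → p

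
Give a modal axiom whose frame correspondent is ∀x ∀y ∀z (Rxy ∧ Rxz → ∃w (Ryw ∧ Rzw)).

◇□p → □◇p

A defining formula is ◇□p → □◇p (the .2 axiom).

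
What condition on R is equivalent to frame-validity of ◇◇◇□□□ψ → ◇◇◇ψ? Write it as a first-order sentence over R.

This is a Sahlqvist (Geach-type) schema ◇^3□^3ψ → □^0◇^3ψ.
First-order correspondent: ∀x ∀y (xR³y → ∃w (yR³w ∧ xR³w)).

∀x ∀y (xR³y → ∃w (yR³w ∧ xR³w))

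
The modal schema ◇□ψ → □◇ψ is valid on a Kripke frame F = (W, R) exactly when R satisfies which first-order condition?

Convergence

Suppose ◇□ψ→□◇ψ is valid. Take Rxy, Rxz and set V(ψ)={w : Ryw}. Then □ψ at y so ◇□ψ at x, so □◇ψ at x, so ◇ψ at z, giving w with Rzw and Ryw.
Conversely, on a frame with convergence the schema holds at every world under every valuation.
Frame condition: ∀x ∀y ∀z (Rxy ∧ Rxz → ∃w (Ryw ∧ Rzw)).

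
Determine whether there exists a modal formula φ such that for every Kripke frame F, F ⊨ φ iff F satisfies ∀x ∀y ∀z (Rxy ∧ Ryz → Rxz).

Yes, by □r → □□r

The condition is transitivity. A defining modal formula is □r → □□r.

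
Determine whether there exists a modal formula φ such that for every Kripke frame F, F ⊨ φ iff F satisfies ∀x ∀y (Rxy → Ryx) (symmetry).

This is a Sahlqvist condition; the B axiom r → □◇r defines it.
Suppose r→□◇r is valid. Take Rxy and set V(r)={x}. Then r at x, so □◇r at x, so ◇r at y, so some z with Ryz has r; z=x, i.e. Ryx.

Yes, by r → □◇r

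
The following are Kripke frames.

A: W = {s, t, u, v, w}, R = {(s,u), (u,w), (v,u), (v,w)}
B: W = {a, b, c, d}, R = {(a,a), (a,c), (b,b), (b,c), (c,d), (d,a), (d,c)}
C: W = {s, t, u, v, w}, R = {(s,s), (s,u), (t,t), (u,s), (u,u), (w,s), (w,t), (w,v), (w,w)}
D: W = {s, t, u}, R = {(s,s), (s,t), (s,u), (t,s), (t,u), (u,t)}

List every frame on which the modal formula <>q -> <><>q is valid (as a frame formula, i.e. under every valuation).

Frame correspondent (Sahlqvist): forall x forall y (xRy -> exists w (y = w & x R^2 w)) — i.e. a generalized confluence (Geach) condition.
A: fails — sRu but no w* with u=w* and sR²w*.
B: fails — cRd but no w with d=w and cR²w.
C: holds.
D: fails — uRt but no w with t=w and uR²w.
Valid on: C.

C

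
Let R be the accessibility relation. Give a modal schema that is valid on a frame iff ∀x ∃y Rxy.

The condition is seriality. The D schema □s → ◇s defines it.
Suppose □s→◇s is valid. At any x set V(s)=W. Then □s at x, so ◇s at x, so x has a successor.

□s → ◇s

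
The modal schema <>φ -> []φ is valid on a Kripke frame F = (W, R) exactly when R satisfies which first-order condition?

partial functionality

This schema is the CD axiom.
It corresponds to partial functionality: forall x forall y forall z (Rxy & Rxz -> y = z).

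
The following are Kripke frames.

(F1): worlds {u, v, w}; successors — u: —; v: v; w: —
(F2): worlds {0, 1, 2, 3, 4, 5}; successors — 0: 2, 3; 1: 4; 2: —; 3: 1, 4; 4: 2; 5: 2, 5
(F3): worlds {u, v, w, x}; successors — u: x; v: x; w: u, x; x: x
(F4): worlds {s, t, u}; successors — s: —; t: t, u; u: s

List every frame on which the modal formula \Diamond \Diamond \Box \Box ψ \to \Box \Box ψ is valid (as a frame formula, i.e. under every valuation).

(F1), (F3)

This is the axiom for a generalized confluence (Geach) condition; its first-order frame correspondent is \forall x \forall y \forall z ((x R^2 y \wedge x R^2 z) \to \exists w (y R^2 w \wedge z = w)).
(F1): condition met.
(F2): fails — 0R²1, 0R²1 but no w with 1R²w and 1=w.
(F3): condition met.
(F4): fails — tR²s, tR²s but no w with sR²w and s=w.
Valid on: (F1), (F3).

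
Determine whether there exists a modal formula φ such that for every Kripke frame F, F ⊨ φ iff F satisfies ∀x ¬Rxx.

Not definable by any modal formula

If a class were modally definable it would be closed under surjective bounded morphisms (Goldblatt–Thomason).
The 2-cycle (worlds 0,1 with 0→1→0) is irreflexive, and the map sending every world to a single reflexive point • is a surjective bounded morphism (forth: every edge maps to (•,•); back: every world has a successor). So any modal formula valid on the 2-cycle is also valid on the reflexive point, which is not irreflexive.
Hence irreflexivity is not modally definable.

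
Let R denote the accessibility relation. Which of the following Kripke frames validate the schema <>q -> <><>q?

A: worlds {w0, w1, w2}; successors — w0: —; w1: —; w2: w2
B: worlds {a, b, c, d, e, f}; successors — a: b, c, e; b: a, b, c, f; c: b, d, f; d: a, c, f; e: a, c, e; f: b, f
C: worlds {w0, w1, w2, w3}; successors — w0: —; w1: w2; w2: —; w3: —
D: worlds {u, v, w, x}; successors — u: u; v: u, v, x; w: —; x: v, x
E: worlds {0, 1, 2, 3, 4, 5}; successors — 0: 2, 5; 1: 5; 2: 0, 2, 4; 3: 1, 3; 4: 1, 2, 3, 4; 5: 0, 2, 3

A, D

Frame correspondent (Sahlqvist): forall x forall y (xRy -> exists w (y = w & x R^2 w)) — i.e. a generalized confluence (Geach) condition.
A: satisfies the condition.
B: fails — cRd but no w with d=w and cR²w.
C: fails — w1Rw2 but no w with w2=w and w1R²w.
D: satisfies the condition.
E: fails — 0R5 but no w with 5=w and 0R²w.
Valid on: A, D.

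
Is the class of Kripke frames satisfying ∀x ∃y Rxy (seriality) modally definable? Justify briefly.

Yes, by □q → ◇q

The condition is seriality. A defining modal formula is □q → ◇q.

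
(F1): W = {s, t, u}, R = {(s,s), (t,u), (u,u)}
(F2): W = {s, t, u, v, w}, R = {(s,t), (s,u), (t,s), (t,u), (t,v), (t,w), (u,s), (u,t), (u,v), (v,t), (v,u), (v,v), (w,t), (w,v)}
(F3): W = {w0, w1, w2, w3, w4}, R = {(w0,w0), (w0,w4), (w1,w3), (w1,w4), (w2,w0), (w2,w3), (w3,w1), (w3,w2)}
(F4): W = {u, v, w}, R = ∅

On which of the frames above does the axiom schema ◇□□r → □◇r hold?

The schema corresponds to a generalized confluence (Geach) condition: ∀x ∀y ∀z ((xRy ∧ xRz) → ∃w (yR²w ∧ zRw)).
(F1): ✓.
(F2): ✓.
(F3): fails — w0Rw0, w0Rw4 but no w with w0R²w and w4Rw.
(F4): ✓.

(F1), (F2), (F4)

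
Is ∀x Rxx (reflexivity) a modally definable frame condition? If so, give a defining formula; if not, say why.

Yes: it is reflexivity, defined by the T schema □q → q.
Suppose □q→q is valid. At any x set V(q)={w : Rxw}. Then □q holds at x, so q holds at x, i.e. Rxx.

Definable; □q → q defines it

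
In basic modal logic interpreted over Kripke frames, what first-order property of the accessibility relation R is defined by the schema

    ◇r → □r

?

Suppose ◇r→□r is valid. Take Rxy, Rxz and set V(r)={y}. Then ◇r at x, so □r at x, so r at z, i.e. z=y.

partial functionality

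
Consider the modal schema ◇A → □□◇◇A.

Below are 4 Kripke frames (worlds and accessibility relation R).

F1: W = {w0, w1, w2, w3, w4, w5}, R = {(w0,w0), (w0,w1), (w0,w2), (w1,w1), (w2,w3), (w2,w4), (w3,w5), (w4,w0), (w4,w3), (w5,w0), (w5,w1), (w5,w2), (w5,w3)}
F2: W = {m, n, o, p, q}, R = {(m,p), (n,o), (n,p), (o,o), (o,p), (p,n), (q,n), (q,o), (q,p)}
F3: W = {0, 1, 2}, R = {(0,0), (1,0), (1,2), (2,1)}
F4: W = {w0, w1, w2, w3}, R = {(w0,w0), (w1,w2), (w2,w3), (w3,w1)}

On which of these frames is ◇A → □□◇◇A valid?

F4

Frame correspondent (Sahlqvist): ∀x ∀y ∀z ((xRy ∧ xR²z) → ∃w (y = w ∧ zR²w)) — i.e. a generalized confluence (Geach) condition.
F1: fails — w0Rw0, w0R²w1 but no w with w0=w and w1R²w.
F2: fails — pRn, pR²p but no w with n=w and pR²w.
F3: fails — 1R2, 1R²0 but no w with 2=w and 0R²w.
F4: holds.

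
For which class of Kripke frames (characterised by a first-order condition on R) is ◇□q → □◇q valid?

Suppose ◇□q→□◇q is valid. Take Rxy, Rxz and set V(q)={w : Ryw}. Then □q at y so ◇□q at x, so □◇q at x, so ◇q at z, giving w with Rzw and Ryw.
Conversely, on a frame with convergence the schema holds at every world under every valuation.
So the correspondent is convergence.

Convergence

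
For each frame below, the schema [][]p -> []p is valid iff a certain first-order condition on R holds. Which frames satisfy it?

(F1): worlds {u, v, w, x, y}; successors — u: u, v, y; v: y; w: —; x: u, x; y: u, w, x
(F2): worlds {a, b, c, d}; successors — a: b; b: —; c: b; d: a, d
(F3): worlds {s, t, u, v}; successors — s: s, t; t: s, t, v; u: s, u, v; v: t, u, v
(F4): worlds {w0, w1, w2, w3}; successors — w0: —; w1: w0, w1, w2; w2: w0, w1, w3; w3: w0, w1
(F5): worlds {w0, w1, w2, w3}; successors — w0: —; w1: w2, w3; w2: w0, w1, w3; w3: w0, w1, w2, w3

(F3), (F5)

Frame correspondent (Sahlqvist): forall x forall y (Rxy -> exists z (Rxz & Rzy)) — i.e. density.
(F1): fails — Ryw but no z with Ryz and Rzw.
(F2): fails — Rab but no z with Raz and Rzb.
(F3): holds.
(F4): fails — Rw2w3 but no z with Rw2z and Rzw3.
(F5): holds.
Valid on: (F3), (F5).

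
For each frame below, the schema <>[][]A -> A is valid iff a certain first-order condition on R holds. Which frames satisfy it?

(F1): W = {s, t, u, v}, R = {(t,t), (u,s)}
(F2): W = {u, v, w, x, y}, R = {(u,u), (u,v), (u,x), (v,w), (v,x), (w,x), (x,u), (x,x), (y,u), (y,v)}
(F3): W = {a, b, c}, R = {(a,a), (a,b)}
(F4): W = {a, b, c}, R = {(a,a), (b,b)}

(F4)

The schema corresponds to a generalized confluence (Geach) condition: forall x forall y (xRy -> exists w (y R^2 w & x = w)).
(F1): fails — uRs but no w with sR²w and u=w.
(F2): fails — vRw but no t with wR²t and v=t.
(F3): fails — aRb but no w with bR²w and a=w.
(F4): holds.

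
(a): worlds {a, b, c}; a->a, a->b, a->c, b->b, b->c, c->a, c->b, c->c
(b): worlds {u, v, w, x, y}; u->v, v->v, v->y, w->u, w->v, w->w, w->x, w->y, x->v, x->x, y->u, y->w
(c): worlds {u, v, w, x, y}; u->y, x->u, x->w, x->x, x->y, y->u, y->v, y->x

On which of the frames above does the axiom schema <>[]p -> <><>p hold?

This is the axiom for a generalized confluence (Geach) condition; its first-order frame correspondent is forall x forall y (xRy -> exists w (yRw & x R^2 w)).
(a): holds.
(b): holds.
(c): fails — xRw but no t with wRt and xR²t.

(a), (b)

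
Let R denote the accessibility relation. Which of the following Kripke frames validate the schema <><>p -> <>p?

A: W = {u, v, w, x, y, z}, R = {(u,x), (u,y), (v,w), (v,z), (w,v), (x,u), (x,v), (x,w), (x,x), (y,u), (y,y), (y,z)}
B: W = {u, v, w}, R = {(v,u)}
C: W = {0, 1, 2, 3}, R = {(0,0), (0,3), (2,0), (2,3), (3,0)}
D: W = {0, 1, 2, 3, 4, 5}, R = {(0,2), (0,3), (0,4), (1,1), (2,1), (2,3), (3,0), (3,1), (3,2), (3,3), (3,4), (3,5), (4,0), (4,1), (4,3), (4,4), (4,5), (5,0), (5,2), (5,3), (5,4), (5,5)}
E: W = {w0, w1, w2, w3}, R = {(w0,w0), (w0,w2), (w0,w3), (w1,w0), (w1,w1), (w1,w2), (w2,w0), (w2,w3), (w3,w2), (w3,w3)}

Frame correspondent (Sahlqvist): forall x forall y forall z (Rxy & Ryz -> Rxz) — i.e. transitivity.
A: fails — Rvw and Rwv but not Rvv.
B: ✓.
C: fails — R30 and R03 but not R33.
D: fails — R53 and R31 but not R51.
E: fails — Rw1w0 and Rw0w3 but not Rw1w3.

B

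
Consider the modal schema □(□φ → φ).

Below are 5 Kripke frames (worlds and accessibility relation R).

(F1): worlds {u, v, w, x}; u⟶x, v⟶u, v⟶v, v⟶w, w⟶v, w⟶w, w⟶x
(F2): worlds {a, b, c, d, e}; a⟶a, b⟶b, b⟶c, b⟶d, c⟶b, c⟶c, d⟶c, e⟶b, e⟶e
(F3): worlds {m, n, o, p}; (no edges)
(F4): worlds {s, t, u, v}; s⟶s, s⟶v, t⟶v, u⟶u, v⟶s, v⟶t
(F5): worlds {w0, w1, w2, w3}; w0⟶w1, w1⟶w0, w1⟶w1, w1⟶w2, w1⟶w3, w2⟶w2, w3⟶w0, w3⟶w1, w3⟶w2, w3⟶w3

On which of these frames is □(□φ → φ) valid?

The schema corresponds to shift-reflexivity: ∀x ∀y (Rxy → Ryy).
(F1): fails — Rwx but not Rxx.
(F2): fails — Rbd but not Rdd.
(F3): ✓.
(F4): fails — Rtv but not Rvv.
(F5): fails — Rw1w0 but not Rw0w0.
Valid on: (F3).

(F3)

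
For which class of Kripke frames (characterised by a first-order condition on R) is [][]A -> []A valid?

Suppose □□A→□A is valid. Take Rxy and set V(A)={w : xR²w}. Then □□A at x, so □A at x, so A at y, i.e. ∃z(Rxz∧Rzy).

Density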